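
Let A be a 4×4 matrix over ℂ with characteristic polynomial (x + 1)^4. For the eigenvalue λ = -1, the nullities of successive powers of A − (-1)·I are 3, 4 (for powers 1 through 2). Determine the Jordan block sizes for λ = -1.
Block sizes for λ = -1: [2, 1, 1]

From the dimensions of kernels of powers, the number of Jordan blocks of size at least j is d_j − d_{j−1} where d_j = dim ker(N^j) (with d_0 = 0). Computing the differences gives [3, 1].
The number of blocks of size exactly k is (#blocks of size ≥ k) − (#blocks of size ≥ k + 1), so the partition is: 2 block(s) of size 1, 1 block(s) of size 2.
In nonincreasing order the block sizes are [2, 1, 1].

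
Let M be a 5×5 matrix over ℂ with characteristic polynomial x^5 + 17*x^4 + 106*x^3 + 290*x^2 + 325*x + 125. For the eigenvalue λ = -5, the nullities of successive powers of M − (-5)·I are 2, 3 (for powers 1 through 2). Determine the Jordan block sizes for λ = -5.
Block sizes for λ = -5: [2, 1]

From the dimensions of kernels of powers, the number of Jordan blocks of size at least j is d_j − d_{j−1} where d_j = dim ker(N^j) (with d_0 = 0). Computing the differences gives [2, 1].
The number of blocks of size exactly k is (#blocks of size ≥ k) − (#blocks of size ≥ k + 1), so the partition is: 1 block(s) of size 1, 1 block(s) of size 2.
In nonincreasing order the block sizes are [2, 1].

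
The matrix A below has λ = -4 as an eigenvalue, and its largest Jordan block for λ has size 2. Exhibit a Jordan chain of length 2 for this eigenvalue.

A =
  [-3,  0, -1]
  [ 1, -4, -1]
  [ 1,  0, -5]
A Jordan chain for λ = -4 of length 2:
v_1 = (1, 1, 1)ᵀ
v_2 = (1, 0, 0)ᵀ

Let N = A − (-4)·I. We want v_2 with N^2 v_2 = 0 but N^1 v_2 ≠ 0; then v_{j-1} := N · v_j for j = 2, …, 2.

Pick v_2 = (1, 0, 0)ᵀ.
Then v_1 = N · v_2 = (1, 1, 1)ᵀ.

Sanity check: (A − (-4)·I) v_1 = (0, 0, 0)ᵀ = 0. ✓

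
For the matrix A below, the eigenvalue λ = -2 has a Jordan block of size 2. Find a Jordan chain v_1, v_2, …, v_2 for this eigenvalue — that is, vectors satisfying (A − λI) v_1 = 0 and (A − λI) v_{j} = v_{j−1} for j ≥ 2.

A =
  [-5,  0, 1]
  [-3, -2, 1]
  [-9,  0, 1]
A Jordan chain for λ = -2 of length 2:
v_1 = (-3, -3, -9)ᵀ
v_2 = (1, 0, 0)ᵀ

Let N = A − (-2)·I. We want v_2 with N^2 v_2 = 0 but N^1 v_2 ≠ 0; then v_{j-1} := N · v_j for j = 2, …, 2.

Pick v_2 = (1, 0, 0)ᵀ.
Then v_1 = N · v_2 = (-3, -3, -9)ᵀ.

Sanity check: (A − (-2)·I) v_1 = (0, 0, 0)ᵀ = 0. ✓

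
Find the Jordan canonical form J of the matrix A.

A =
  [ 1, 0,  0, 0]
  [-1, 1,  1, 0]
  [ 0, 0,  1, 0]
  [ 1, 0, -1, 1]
J_2(1) ⊕ J_1(1) ⊕ J_1(1)

The characteristic polynomial is
  det(x·I − A) = x^4 - 4*x^3 + 6*x^2 - 4*x + 1 = (x - 1)^4

Eigenvalues and multiplicities (the geometric multiplicity of λ is n − rank(A − λI), which equals the number of Jordan blocks for λ):
  λ = 1: algebraic multiplicity = 4, geometric multiplicity = 3

Determining the block sizes for each eigenvalue:
  λ = 1: 3 blocks summing to 4 forces exactly one block of size 2 and the rest size 1 → block sizes [2, 1, 1]

Assembling the blocks gives a Jordan form
J =
  [1, 1, 0, 0]
  [0, 1, 0, 0]
  [0, 0, 1, 0]
  [0, 0, 0, 1]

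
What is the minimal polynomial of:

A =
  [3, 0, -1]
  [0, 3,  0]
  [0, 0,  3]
x^2 - 6*x + 9

The characteristic polynomial is χ_A(x) = (x - 3)^3, so the eigenvalues are known. The minimal polynomial is
  m_A(x) = Π_λ (x − λ)^{k_λ}
where k_λ is the size of the *largest* Jordan block for λ (equivalently, the smallest k with (A − λI)^k v = 0 for every generalised eigenvector v of λ).

  λ = 3: largest Jordan block has size 2, contributing (x − 3)^2

So m_A(x) = (x - 3)^2 = x^2 - 6*x + 9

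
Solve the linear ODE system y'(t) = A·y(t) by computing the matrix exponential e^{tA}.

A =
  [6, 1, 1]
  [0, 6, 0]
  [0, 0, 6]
e^{tA} =
  [exp(6*t), t*exp(6*t), t*exp(6*t)]
  [0, exp(6*t), 0]
  [0, 0, exp(6*t)]

Strategy: write A = P · J · P⁻¹ where J is a Jordan canonical form, so e^{tA} = P · e^{tJ} · P⁻¹, and e^{tJ} can be computed block-by-block.

A has Jordan form
J =
  [6, 1, 0]
  [0, 6, 0]
  [0, 0, 6]
(up to reordering of blocks).

Per-block formulas:
  For a 2×2 Jordan block J_2(6): exp(t · J_2(6)) = e^(6t)·(I + t·N), where N is the 2×2 nilpotent shift.
  For a 1×1 block at λ = 6: exp(t · [6]) = [e^(6t)].

After assembling e^{tJ} and conjugating by P, we get:

e^{tA} =
  [exp(6*t), t*exp(6*t), t*exp(6*t)]
  [0, exp(6*t), 0]
  [0, 0, exp(6*t)]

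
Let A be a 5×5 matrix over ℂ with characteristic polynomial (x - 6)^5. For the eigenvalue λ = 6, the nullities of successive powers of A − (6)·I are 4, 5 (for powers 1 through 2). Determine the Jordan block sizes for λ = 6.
Block sizes for λ = 6: [2, 1, 1, 1]

From the dimensions of kernels of powers, the number of Jordan blocks of size at least j is d_j − d_{j−1} where d_j = dim ker(N^j) (with d_0 = 0). Computing the differences gives [4, 1].
The number of blocks of size exactly k is (#blocks of size ≥ k) − (#blocks of size ≥ k + 1), so the partition is: 3 block(s) of size 1, 1 block(s) of size 2.
In nonincreasing order the block sizes are [2, 1, 1, 1].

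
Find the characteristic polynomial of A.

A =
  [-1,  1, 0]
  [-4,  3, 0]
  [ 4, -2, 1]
x^3 - 3*x^2 + 3*x - 1

Expanding det(x·I − A) (e.g. by cofactor expansion or by noting that A is similar to its Jordan form J, which has the same characteristic polynomial as A) gives
  χ_A(x) = x^3 - 3*x^2 + 3*x - 1
which factors as (x - 1)^3. The eigenvalues (with algebraic multiplicities) are λ = 1 with multiplicity 3.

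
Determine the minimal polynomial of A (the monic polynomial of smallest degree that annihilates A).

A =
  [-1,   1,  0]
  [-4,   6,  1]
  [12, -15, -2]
x^3 - 3*x^2 + 3*x - 1

The characteristic polynomial is χ_A(x) = (x - 1)^3, so the eigenvalues are known. The minimal polynomial is
  m_A(x) = Π_λ (x − λ)^{k_λ}
where k_λ is the size of the *largest* Jordan block for λ (equivalently, the smallest k with (A − λI)^k v = 0 for every generalised eigenvector v of λ).

  λ = 1: largest Jordan block has size 3, contributing (x − 1)^3

So m_A(x) = (x - 1)^3 = x^3 - 3*x^2 + 3*x - 1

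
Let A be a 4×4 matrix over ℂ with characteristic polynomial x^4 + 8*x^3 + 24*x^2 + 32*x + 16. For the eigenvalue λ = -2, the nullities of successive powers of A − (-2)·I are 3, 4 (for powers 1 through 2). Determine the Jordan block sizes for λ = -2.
Block sizes for λ = -2: [2, 1, 1]

From the dimensions of kernels of powers, the number of Jordan blocks of size at least j is d_j − d_{j−1} where d_j = dim ker(N^j) (with d_0 = 0). Computing the differences gives [3, 1].
The number of blocks of size exactly k is (#blocks of size ≥ k) − (#blocks of size ≥ k + 1), so the partition is: 2 block(s) of size 1, 1 block(s) of size 2.
In nonincreasing order the block sizes are [2, 1, 1].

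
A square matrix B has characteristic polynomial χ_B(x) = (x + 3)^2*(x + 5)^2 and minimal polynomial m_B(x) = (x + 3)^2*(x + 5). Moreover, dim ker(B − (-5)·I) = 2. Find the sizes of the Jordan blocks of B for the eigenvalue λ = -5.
Block sizes for λ = -5: [1, 1]

Step 1 — from the characteristic polynomial, algebraic multiplicity of λ = -5 is 2. From dim ker(B − (-5)·I) = 2, there are exactly 2 Jordan blocks for λ = -5.
Step 2 — from the minimal polynomial, the factor (x + 5) tells us the largest block for λ = -5 has size 1.
Step 3 — with total size 2, 2 blocks, and largest block 1, the block sizes (in nonincreasing order) are [1, 1].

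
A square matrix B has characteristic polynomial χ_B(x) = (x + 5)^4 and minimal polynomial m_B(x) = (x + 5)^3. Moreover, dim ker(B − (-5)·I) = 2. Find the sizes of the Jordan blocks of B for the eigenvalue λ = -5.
Block sizes for λ = -5: [3, 1]

Step 1 — from the characteristic polynomial, algebraic multiplicity of λ = -5 is 4. From dim ker(B − (-5)·I) = 2, there are exactly 2 Jordan blocks for λ = -5.
Step 2 — from the minimal polynomial, the factor (x + 5)^3 tells us the largest block for λ = -5 has size 3.
Step 3 — with total size 4, 2 blocks, and largest block 3, the block sizes (in nonincreasing order) are [3, 1].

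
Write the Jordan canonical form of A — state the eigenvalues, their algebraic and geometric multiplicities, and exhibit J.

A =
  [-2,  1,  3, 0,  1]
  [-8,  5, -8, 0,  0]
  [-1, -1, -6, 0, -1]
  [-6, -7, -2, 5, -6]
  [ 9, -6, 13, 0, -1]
J_3(-3) ⊕ J_2(5)

The characteristic polynomial is
  det(x·I − A) = x^5 - x^4 - 38*x^3 - 18*x^2 + 405*x + 675 = (x - 5)^2*(x + 3)^3

Eigenvalues and multiplicities (the geometric multiplicity of λ is n − rank(A − λI), which equals the number of Jordan blocks for λ):
  λ = -3: algebraic multiplicity = 3, geometric multiplicity = 1
  λ = 5: algebraic multiplicity = 2, geometric multiplicity = 1

Determining the block sizes for each eigenvalue:
  λ = -3: one block (gm = 1), so the single block has size am = 3 → block sizes [3]
  λ = 5: one block (gm = 1), so the single block has size am = 2 → block sizes [2]

Assembling the blocks gives a Jordan form
J =
  [-3,  1,  0, 0, 0]
  [ 0, -3,  1, 0, 0]
  [ 0,  0, -3, 0, 0]
  [ 0,  0,  0, 5, 1]
  [ 0,  0,  0, 0, 5]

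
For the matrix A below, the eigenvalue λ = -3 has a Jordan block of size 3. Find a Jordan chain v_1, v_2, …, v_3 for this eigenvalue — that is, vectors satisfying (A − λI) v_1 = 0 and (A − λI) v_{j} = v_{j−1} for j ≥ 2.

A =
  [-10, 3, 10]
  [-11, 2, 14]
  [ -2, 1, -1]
A Jordan chain for λ = -3 of length 3:
v_1 = (-4, -6, -1)ᵀ
v_2 = (-7, -11, -2)ᵀ
v_3 = (1, 0, 0)ᵀ

Let N = A − (-3)·I. We want v_3 with N^3 v_3 = 0 but N^2 v_3 ≠ 0; then v_{j-1} := N · v_j for j = 3, …, 2.

Pick v_3 = (1, 0, 0)ᵀ.
Then v_2 = N · v_3 = (-7, -11, -2)ᵀ.
Then v_1 = N · v_2 = (-4, -6, -1)ᵀ.

Sanity check: (A − (-3)·I) v_1 = (0, 0, 0)ᵀ = 0. ✓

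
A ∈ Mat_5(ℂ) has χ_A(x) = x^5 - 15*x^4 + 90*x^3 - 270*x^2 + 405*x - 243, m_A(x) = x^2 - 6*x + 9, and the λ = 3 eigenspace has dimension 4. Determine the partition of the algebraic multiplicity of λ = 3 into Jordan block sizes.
Block sizes for λ = 3: [2, 1, 1, 1]

Step 1 — from the characteristic polynomial, algebraic multiplicity of λ = 3 is 5. From dim ker(A − (3)·I) = 4, there are exactly 4 Jordan blocks for λ = 3.
Step 2 — from the minimal polynomial, the factor (x − 3)^2 tells us the largest block for λ = 3 has size 2.
Step 3 — with total size 5, 4 blocks, and largest block 2, the block sizes (in nonincreasing order) are [2, 1, 1, 1].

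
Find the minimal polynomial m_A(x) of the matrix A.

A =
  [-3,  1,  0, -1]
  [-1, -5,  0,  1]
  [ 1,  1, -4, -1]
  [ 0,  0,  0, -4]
x^2 + 8*x + 16

The characteristic polynomial is χ_A(x) = (x + 4)^4, so the eigenvalues are known. The minimal polynomial is
  m_A(x) = Π_λ (x − λ)^{k_λ}
where k_λ is the size of the *largest* Jordan block for λ (equivalently, the smallest k with (A − λI)^k v = 0 for every generalised eigenvector v of λ).

  λ = -4: largest Jordan block has size 2, contributing (x + 4)^2

So m_A(x) = (x + 4)^2 = x^2 + 8*x + 16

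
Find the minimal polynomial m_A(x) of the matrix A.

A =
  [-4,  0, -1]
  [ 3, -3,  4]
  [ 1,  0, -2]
x^3 + 9*x^2 + 27*x + 27

The characteristic polynomial is χ_A(x) = (x + 3)^3, so the eigenvalues are known. The minimal polynomial is
  m_A(x) = Π_λ (x − λ)^{k_λ}
where k_λ is the size of the *largest* Jordan block for λ (equivalently, the smallest k with (A − λI)^k v = 0 for every generalised eigenvector v of λ).

  λ = -3: largest Jordan block has size 3, contributing (x + 3)^3

So m_A(x) = (x + 3)^3 = x^3 + 9*x^2 + 27*x + 27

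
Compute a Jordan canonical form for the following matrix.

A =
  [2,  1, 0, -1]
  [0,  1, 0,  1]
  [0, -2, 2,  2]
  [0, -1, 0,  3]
J_2(2) ⊕ J_1(2) ⊕ J_1(2)

The characteristic polynomial is
  det(x·I − A) = x^4 - 8*x^3 + 24*x^2 - 32*x + 16 = (x - 2)^4

Eigenvalues and multiplicities (the geometric multiplicity of λ is n − rank(A − λI), which equals the number of Jordan blocks for λ):
  λ = 2: algebraic multiplicity = 4, geometric multiplicity = 3

Determining the block sizes for each eigenvalue:
  λ = 2: 3 blocks summing to 4 forces exactly one block of size 2 and the rest size 1 → block sizes [2, 1, 1]

Assembling the blocks gives a Jordan form
J =
  [2, 1, 0, 0]
  [0, 2, 0, 0]
  [0, 0, 2, 0]
  [0, 0, 0, 2]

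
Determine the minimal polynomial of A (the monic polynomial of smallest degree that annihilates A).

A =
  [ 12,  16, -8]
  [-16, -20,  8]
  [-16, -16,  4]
x^2 - 16

The characteristic polynomial is χ_A(x) = (x - 4)*(x + 4)^2, so the eigenvalues are known. The minimal polynomial is
  m_A(x) = Π_λ (x − λ)^{k_λ}
where k_λ is the size of the *largest* Jordan block for λ (equivalently, the smallest k with (A − λI)^k v = 0 for every generalised eigenvector v of λ).

  λ = -4: largest Jordan block has size 1, contributing (x + 4)
  λ = 4: largest Jordan block has size 1, contributing (x − 4)

So m_A(x) = (x - 4)*(x + 4) = x^2 - 16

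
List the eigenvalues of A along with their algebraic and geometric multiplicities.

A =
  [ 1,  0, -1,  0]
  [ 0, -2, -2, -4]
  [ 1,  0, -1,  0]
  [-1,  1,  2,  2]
λ = 0: alg = 4, geom = 2

Step 1 — factor the characteristic polynomial to read off the algebraic multiplicities:
  χ_A(x) = x^4

Step 2 — compute geometric multiplicities via the rank-nullity identity g(λ) = n − rank(A − λI):
  rank(A − (0)·I) = 2, so dim ker(A − (0)·I) = n − 2 = 2

Summary:
  λ = 0: algebraic multiplicity = 4, geometric multiplicity = 2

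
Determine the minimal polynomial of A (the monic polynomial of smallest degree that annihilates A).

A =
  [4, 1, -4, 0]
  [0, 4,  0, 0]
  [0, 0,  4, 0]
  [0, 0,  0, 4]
x^2 - 8*x + 16

The characteristic polynomial is χ_A(x) = (x - 4)^4, so the eigenvalues are known. The minimal polynomial is
  m_A(x) = Π_λ (x − λ)^{k_λ}
where k_λ is the size of the *largest* Jordan block for λ (equivalently, the smallest k with (A − λI)^k v = 0 for every generalised eigenvector v of λ).

  λ = 4: largest Jordan block has size 2, contributing (x − 4)^2

So m_A(x) = (x - 4)^2 = x^2 - 8*x + 16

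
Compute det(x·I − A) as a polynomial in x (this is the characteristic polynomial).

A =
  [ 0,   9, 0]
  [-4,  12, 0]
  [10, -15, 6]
x^3 - 18*x^2 + 108*x - 216

Expanding det(x·I − A) (e.g. by cofactor expansion or by noting that A is similar to its Jordan form J, which has the same characteristic polynomial as A) gives
  χ_A(x) = x^3 - 18*x^2 + 108*x - 216
which factors as (x - 6)^3. The eigenvalues (with algebraic multiplicities) are λ = 6 with multiplicity 3.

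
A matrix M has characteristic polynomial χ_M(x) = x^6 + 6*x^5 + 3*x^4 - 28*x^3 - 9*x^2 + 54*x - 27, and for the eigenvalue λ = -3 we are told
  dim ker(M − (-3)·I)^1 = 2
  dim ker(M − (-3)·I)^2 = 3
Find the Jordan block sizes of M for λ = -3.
Block sizes for λ = -3: [2, 1]

From the dimensions of kernels of powers, the number of Jordan blocks of size at least j is d_j − d_{j−1} where d_j = dim ker(N^j) (with d_0 = 0). Computing the differences gives [2, 1].
The number of blocks of size exactly k is (#blocks of size ≥ k) − (#blocks of size ≥ k + 1), so the partition is: 1 block(s) of size 1, 1 block(s) of size 2.
In nonincreasing order the block sizes are [2, 1].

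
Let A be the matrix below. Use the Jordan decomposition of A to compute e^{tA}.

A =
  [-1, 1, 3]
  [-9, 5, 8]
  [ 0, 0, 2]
e^{tA} =
  [-3*t*exp(2*t) + exp(2*t), t*exp(2*t), -t^2*exp(2*t)/2 + 3*t*exp(2*t)]
  [-9*t*exp(2*t), 3*t*exp(2*t) + exp(2*t), -3*t^2*exp(2*t)/2 + 8*t*exp(2*t)]
  [0, 0, exp(2*t)]

Strategy: write A = P · J · P⁻¹ where J is a Jordan canonical form, so e^{tA} = P · e^{tJ} · P⁻¹, and e^{tJ} can be computed block-by-block.

A has Jordan form
J =
  [2, 1, 0]
  [0, 2, 1]
  [0, 0, 2]
(up to reordering of blocks).

Per-block formulas:
  For a 3×3 Jordan block J_3(2): exp(t · J_3(2)) = e^(2t)·(I + t·N + (t^2/2)·N^2), where N is the 3×3 nilpotent shift.

After assembling e^{tJ} and conjugating by P, we get:

e^{tA} =
  [-3*t*exp(2*t) + exp(2*t), t*exp(2*t), -t^2*exp(2*t)/2 + 3*t*exp(2*t)]
  [-9*t*exp(2*t), 3*t*exp(2*t) + exp(2*t), -3*t^2*exp(2*t)/2 + 8*t*exp(2*t)]
  [0, 0, exp(2*t)]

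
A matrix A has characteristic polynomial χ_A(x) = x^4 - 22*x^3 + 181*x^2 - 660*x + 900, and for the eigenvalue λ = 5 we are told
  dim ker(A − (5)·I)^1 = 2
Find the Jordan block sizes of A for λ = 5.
Block sizes for λ = 5: [1, 1]

From the dimensions of kernels of powers, the number of Jordan blocks of size at least j is d_j − d_{j−1} where d_j = dim ker(N^j) (with d_0 = 0). Computing the differences gives [2].
The number of blocks of size exactly k is (#blocks of size ≥ k) − (#blocks of size ≥ k + 1), so the partition is: 2 block(s) of size 1.
In nonincreasing order the block sizes are [1, 1].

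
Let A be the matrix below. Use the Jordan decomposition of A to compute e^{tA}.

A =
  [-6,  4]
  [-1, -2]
e^{tA} =
  [-2*t*exp(-4*t) + exp(-4*t), 4*t*exp(-4*t)]
  [-t*exp(-4*t), 2*t*exp(-4*t) + exp(-4*t)]

Strategy: write A = P · J · P⁻¹ where J is a Jordan canonical form, so e^{tA} = P · e^{tJ} · P⁻¹, and e^{tJ} can be computed block-by-block.

A has Jordan form
J =
  [-4,  1]
  [ 0, -4]
(up to reordering of blocks).

Per-block formulas:
  For a 2×2 Jordan block J_2(-4): exp(t · J_2(-4)) = e^(-4t)·(I + t·N), where N is the 2×2 nilpotent shift.

After assembling e^{tJ} and conjugating by P, we get:

e^{tA} =
  [-2*t*exp(-4*t) + exp(-4*t), 4*t*exp(-4*t)]
  [-t*exp(-4*t), 2*t*exp(-4*t) + exp(-4*t)]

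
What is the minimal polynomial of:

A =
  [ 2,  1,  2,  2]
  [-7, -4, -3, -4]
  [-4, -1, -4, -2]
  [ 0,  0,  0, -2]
x^3 + 6*x^2 + 12*x + 8

The characteristic polynomial is χ_A(x) = (x + 2)^4, so the eigenvalues are known. The minimal polynomial is
  m_A(x) = Π_λ (x − λ)^{k_λ}
where k_λ is the size of the *largest* Jordan block for λ (equivalently, the smallest k with (A − λI)^k v = 0 for every generalised eigenvector v of λ).

  λ = -2: largest Jordan block has size 3, contributing (x + 2)^3

So m_A(x) = (x + 2)^3 = x^3 + 6*x^2 + 12*x + 8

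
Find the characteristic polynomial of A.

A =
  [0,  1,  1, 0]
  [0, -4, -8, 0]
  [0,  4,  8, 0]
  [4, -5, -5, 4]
x^4 - 8*x^3 + 16*x^2

Expanding det(x·I − A) (e.g. by cofactor expansion or by noting that A is similar to its Jordan form J, which has the same characteristic polynomial as A) gives
  χ_A(x) = x^4 - 8*x^3 + 16*x^2
which factors as x^2*(x - 4)^2. The eigenvalues (with algebraic multiplicities) are λ = 0 with multiplicity 2, λ = 4 with multiplicity 2.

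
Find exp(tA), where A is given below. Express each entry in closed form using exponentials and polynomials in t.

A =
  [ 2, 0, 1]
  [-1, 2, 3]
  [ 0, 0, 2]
e^{tA} =
  [exp(2*t), 0, t*exp(2*t)]
  [-t*exp(2*t), exp(2*t), -t^2*exp(2*t)/2 + 3*t*exp(2*t)]
  [0, 0, exp(2*t)]

Strategy: write A = P · J · P⁻¹ where J is a Jordan canonical form, so e^{tA} = P · e^{tJ} · P⁻¹, and e^{tJ} can be computed block-by-block.

A has Jordan form
J =
  [2, 1, 0]
  [0, 2, 1]
  [0, 0, 2]
(up to reordering of blocks).

Per-block formulas:
  For a 3×3 Jordan block J_3(2): exp(t · J_3(2)) = e^(2t)·(I + t·N + (t^2/2)·N^2), where N is the 3×3 nilpotent shift.

After assembling e^{tJ} and conjugating by P, we get:

e^{tA} =
  [exp(2*t), 0, t*exp(2*t)]
  [-t*exp(2*t), exp(2*t), -t^2*exp(2*t)/2 + 3*t*exp(2*t)]
  [0, 0, exp(2*t)]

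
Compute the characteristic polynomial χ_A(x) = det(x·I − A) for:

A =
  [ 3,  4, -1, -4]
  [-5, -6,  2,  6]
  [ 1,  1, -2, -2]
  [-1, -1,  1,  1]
x^4 + 4*x^3 + 6*x^2 + 4*x + 1

Expanding det(x·I − A) (e.g. by cofactor expansion or by noting that A is similar to its Jordan form J, which has the same characteristic polynomial as A) gives
  χ_A(x) = x^4 + 4*x^3 + 6*x^2 + 4*x + 1
which factors as (x + 1)^4. The eigenvalues (with algebraic multiplicities) are λ = -1 with multiplicity 4.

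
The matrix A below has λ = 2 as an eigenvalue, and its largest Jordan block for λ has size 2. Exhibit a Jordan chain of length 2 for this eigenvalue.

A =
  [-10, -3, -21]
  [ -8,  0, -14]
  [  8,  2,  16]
A Jordan chain for λ = 2 of length 2:
v_1 = (-12, -8, 8)ᵀ
v_2 = (1, 0, 0)ᵀ

Let N = A − (2)·I. We want v_2 with N^2 v_2 = 0 but N^1 v_2 ≠ 0; then v_{j-1} := N · v_j for j = 2, …, 2.

Pick v_2 = (1, 0, 0)ᵀ.
Then v_1 = N · v_2 = (-12, -8, 8)ᵀ.

Sanity check: (A − (2)·I) v_1 = (0, 0, 0)ᵀ = 0. ✓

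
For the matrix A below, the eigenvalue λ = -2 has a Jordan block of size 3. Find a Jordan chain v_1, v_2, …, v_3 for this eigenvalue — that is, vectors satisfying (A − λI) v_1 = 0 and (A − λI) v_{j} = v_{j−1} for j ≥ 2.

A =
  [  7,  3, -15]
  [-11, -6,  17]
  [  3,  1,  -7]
A Jordan chain for λ = -2 of length 3:
v_1 = (3, -4, 1)ᵀ
v_2 = (9, -11, 3)ᵀ
v_3 = (1, 0, 0)ᵀ

Let N = A − (-2)·I. We want v_3 with N^3 v_3 = 0 but N^2 v_3 ≠ 0; then v_{j-1} := N · v_j for j = 3, …, 2.

Pick v_3 = (1, 0, 0)ᵀ.
Then v_2 = N · v_3 = (9, -11, 3)ᵀ.
Then v_1 = N · v_2 = (3, -4, 1)ᵀ.

Sanity check: (A − (-2)·I) v_1 = (0, 0, 0)ᵀ = 0. ✓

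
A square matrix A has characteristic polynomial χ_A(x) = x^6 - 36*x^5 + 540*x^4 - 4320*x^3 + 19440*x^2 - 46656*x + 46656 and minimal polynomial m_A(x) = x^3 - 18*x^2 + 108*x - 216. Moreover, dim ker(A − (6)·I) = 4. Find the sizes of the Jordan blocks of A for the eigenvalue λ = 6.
Block sizes for λ = 6: [3, 1, 1, 1]

Step 1 — from the characteristic polynomial, algebraic multiplicity of λ = 6 is 6. From dim ker(A − (6)·I) = 4, there are exactly 4 Jordan blocks for λ = 6.
Step 2 — from the minimal polynomial, the factor (x − 6)^3 tells us the largest block for λ = 6 has size 3.
Step 3 — with total size 6, 4 blocks, and largest block 3, the block sizes (in nonincreasing order) are [3, 1, 1, 1].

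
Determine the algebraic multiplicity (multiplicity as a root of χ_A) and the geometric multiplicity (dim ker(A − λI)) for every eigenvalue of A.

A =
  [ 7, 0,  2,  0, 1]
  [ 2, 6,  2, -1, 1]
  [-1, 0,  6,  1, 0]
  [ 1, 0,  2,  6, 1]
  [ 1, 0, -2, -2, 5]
λ = 6: alg = 5, geom = 3

Step 1 — factor the characteristic polynomial to read off the algebraic multiplicities:
  χ_A(x) = (x - 6)^5

Step 2 — compute geometric multiplicities via the rank-nullity identity g(λ) = n − rank(A − λI):
  rank(A − (6)·I) = 2, so dim ker(A − (6)·I) = n − 2 = 3

Summary:
  λ = 6: algebraic multiplicity = 5, geometric multiplicity = 3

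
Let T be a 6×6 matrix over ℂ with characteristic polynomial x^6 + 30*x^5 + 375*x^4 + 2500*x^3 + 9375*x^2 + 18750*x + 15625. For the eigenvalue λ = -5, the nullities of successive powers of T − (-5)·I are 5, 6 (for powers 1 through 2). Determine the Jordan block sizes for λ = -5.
Block sizes for λ = -5: [2, 1, 1, 1, 1]

From the dimensions of kernels of powers, the number of Jordan blocks of size at least j is d_j − d_{j−1} where d_j = dim ker(N^j) (with d_0 = 0). Computing the differences gives [5, 1].
The number of blocks of size exactly k is (#blocks of size ≥ k) − (#blocks of size ≥ k + 1), so the partition is: 4 block(s) of size 1, 1 block(s) of size 2.
In nonincreasing order the block sizes are [2, 1, 1, 1, 1].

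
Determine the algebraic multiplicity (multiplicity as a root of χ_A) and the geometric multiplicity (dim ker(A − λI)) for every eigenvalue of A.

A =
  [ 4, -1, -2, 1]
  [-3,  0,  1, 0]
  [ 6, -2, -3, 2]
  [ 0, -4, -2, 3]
λ = 1: alg = 4, geom = 2

Step 1 — factor the characteristic polynomial to read off the algebraic multiplicities:
  χ_A(x) = (x - 1)^4

Step 2 — compute geometric multiplicities via the rank-nullity identity g(λ) = n − rank(A − λI):
  rank(A − (1)·I) = 2, so dim ker(A − (1)·I) = n − 2 = 2

Summary:
  λ = 1: algebraic multiplicity = 4, geometric multiplicity = 2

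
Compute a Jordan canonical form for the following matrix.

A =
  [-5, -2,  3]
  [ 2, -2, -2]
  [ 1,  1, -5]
J_3(-4)

The characteristic polynomial is
  det(x·I − A) = x^3 + 12*x^2 + 48*x + 64 = (x + 4)^3

Eigenvalues and multiplicities (the geometric multiplicity of λ is n − rank(A − λI), which equals the number of Jordan blocks for λ):
  λ = -4: algebraic multiplicity = 3, geometric multiplicity = 1

Determining the block sizes for each eigenvalue:
  λ = -4: one block (gm = 1), so the single block has size am = 3 → block sizes [3]

Assembling the blocks gives a Jordan form
J =
  [-4,  1,  0]
  [ 0, -4,  1]
  [ 0,  0, -4]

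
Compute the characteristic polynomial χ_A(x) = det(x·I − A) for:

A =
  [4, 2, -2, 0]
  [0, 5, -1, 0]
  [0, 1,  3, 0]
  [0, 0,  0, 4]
x^4 - 16*x^3 + 96*x^2 - 256*x + 256

Expanding det(x·I − A) (e.g. by cofactor expansion or by noting that A is similar to its Jordan form J, which has the same characteristic polynomial as A) gives
  χ_A(x) = x^4 - 16*x^3 + 96*x^2 - 256*x + 256
which factors as (x - 4)^4. The eigenvalues (with algebraic multiplicities) are λ = 4 with multiplicity 4.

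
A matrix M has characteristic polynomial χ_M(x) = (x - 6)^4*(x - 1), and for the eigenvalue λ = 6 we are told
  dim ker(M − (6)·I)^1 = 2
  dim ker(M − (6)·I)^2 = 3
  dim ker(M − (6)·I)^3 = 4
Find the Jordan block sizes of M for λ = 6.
Block sizes for λ = 6: [3, 1]

From the dimensions of kernels of powers, the number of Jordan blocks of size at least j is d_j − d_{j−1} where d_j = dim ker(N^j) (with d_0 = 0). Computing the differences gives [2, 1, 1].
The number of blocks of size exactly k is (#blocks of size ≥ k) − (#blocks of size ≥ k + 1), so the partition is: 1 block(s) of size 1, 1 block(s) of size 3.
In nonincreasing order the block sizes are [3, 1].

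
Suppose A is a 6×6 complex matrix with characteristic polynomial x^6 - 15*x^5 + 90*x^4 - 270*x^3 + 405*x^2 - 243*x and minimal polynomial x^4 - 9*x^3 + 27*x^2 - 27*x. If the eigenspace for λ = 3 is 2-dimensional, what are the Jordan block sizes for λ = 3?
Block sizes for λ = 3: [3, 2]

Step 1 — from the characteristic polynomial, algebraic multiplicity of λ = 3 is 5. From dim ker(A − (3)·I) = 2, there are exactly 2 Jordan blocks for λ = 3.
Step 2 — from the minimal polynomial, the factor (x − 3)^3 tells us the largest block for λ = 3 has size 3.
Step 3 — with total size 5, 2 blocks, and largest block 3, the block sizes (in nonincreasing order) are [3, 2].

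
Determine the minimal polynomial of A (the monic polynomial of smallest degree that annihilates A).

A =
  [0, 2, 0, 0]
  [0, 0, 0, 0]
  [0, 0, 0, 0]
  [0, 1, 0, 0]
x^2

The characteristic polynomial is χ_A(x) = x^4, so the eigenvalues are known. The minimal polynomial is
  m_A(x) = Π_λ (x − λ)^{k_λ}
where k_λ is the size of the *largest* Jordan block for λ (equivalently, the smallest k with (A − λI)^k v = 0 for every generalised eigenvector v of λ).

  λ = 0: largest Jordan block has size 2, contributing (x − 0)^2

So m_A(x) = x^2 = x^2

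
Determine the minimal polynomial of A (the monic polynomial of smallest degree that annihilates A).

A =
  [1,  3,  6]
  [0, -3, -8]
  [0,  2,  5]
x^2 - 2*x + 1

The characteristic polynomial is χ_A(x) = (x - 1)^3, so the eigenvalues are known. The minimal polynomial is
  m_A(x) = Π_λ (x − λ)^{k_λ}
where k_λ is the size of the *largest* Jordan block for λ (equivalently, the smallest k with (A − λI)^k v = 0 for every generalised eigenvector v of λ).

  λ = 1: largest Jordan block has size 2, contributing (x − 1)^2

So m_A(x) = (x - 1)^2 = x^2 - 2*x + 1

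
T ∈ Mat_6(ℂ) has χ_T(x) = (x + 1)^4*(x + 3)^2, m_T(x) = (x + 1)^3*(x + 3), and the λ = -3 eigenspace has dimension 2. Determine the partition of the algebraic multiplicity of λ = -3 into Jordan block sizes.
Block sizes for λ = -3: [1, 1]

Step 1 — from the characteristic polynomial, algebraic multiplicity of λ = -3 is 2. From dim ker(T − (-3)·I) = 2, there are exactly 2 Jordan blocks for λ = -3.
Step 2 — from the minimal polynomial, the factor (x + 3) tells us the largest block for λ = -3 has size 1.
Step 3 — with total size 2, 2 blocks, and largest block 1, the block sizes (in nonincreasing order) are [1, 1].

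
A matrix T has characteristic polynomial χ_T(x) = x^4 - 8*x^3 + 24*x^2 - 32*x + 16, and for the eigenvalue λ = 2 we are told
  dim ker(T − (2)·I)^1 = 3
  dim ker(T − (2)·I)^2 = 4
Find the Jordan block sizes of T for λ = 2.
Block sizes for λ = 2: [2, 1, 1]

From the dimensions of kernels of powers, the number of Jordan blocks of size at least j is d_j − d_{j−1} where d_j = dim ker(N^j) (with d_0 = 0). Computing the differences gives [3, 1].
The number of blocks of size exactly k is (#blocks of size ≥ k) − (#blocks of size ≥ k + 1), so the partition is: 2 block(s) of size 1, 1 block(s) of size 2.
In nonincreasing order the block sizes are [2, 1, 1].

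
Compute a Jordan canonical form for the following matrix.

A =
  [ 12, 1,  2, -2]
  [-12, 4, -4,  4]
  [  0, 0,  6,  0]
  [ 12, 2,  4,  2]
J_2(6) ⊕ J_1(6) ⊕ J_1(6)

The characteristic polynomial is
  det(x·I − A) = x^4 - 24*x^3 + 216*x^2 - 864*x + 1296 = (x - 6)^4

Eigenvalues and multiplicities (the geometric multiplicity of λ is n − rank(A − λI), which equals the number of Jordan blocks for λ):
  λ = 6: algebraic multiplicity = 4, geometric multiplicity = 3

Determining the block sizes for each eigenvalue:
  λ = 6: 3 blocks summing to 4 forces exactly one block of size 2 and the rest size 1 → block sizes [2, 1, 1]

Assembling the blocks gives a Jordan form
J =
  [6, 1, 0, 0]
  [0, 6, 0, 0]
  [0, 0, 6, 0]
  [0, 0, 0, 6]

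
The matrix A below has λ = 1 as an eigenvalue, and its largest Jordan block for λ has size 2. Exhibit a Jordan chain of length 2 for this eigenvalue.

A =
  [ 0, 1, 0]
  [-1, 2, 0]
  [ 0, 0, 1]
A Jordan chain for λ = 1 of length 2:
v_1 = (-1, -1, 0)ᵀ
v_2 = (1, 0, 0)ᵀ

Let N = A − (1)·I. We want v_2 with N^2 v_2 = 0 but N^1 v_2 ≠ 0; then v_{j-1} := N · v_j for j = 2, …, 2.

Pick v_2 = (1, 0, 0)ᵀ.
Then v_1 = N · v_2 = (-1, -1, 0)ᵀ.

Sanity check: (A − (1)·I) v_1 = (0, 0, 0)ᵀ = 0. ✓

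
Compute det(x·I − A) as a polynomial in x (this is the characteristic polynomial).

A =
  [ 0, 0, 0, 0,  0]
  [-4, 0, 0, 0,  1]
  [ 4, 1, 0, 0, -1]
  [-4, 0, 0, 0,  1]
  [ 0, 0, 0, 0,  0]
x^5

Expanding det(x·I − A) (e.g. by cofactor expansion or by noting that A is similar to its Jordan form J, which has the same characteristic polynomial as A) gives
  χ_A(x) = x^5
which factors as x^5. The eigenvalues (with algebraic multiplicities) are λ = 0 with multiplicity 5.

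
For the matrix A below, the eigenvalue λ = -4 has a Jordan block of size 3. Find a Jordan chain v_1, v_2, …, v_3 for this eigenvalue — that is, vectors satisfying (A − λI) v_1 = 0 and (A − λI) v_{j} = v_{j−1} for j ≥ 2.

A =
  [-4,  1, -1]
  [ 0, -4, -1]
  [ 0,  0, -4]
A Jordan chain for λ = -4 of length 3:
v_1 = (-1, 0, 0)ᵀ
v_2 = (-1, -1, 0)ᵀ
v_3 = (0, 0, 1)ᵀ

Let N = A − (-4)·I. We want v_3 with N^3 v_3 = 0 but N^2 v_3 ≠ 0; then v_{j-1} := N · v_j for j = 3, …, 2.

Pick v_3 = (0, 0, 1)ᵀ.
Then v_2 = N · v_3 = (-1, -1, 0)ᵀ.
Then v_1 = N · v_2 = (-1, 0, 0)ᵀ.

Sanity check: (A − (-4)·I) v_1 = (0, 0, 0)ᵀ = 0. ✓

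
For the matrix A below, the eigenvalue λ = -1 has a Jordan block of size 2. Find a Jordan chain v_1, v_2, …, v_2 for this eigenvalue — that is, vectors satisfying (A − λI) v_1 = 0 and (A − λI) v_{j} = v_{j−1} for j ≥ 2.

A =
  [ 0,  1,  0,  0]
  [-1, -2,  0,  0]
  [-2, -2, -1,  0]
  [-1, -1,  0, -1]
A Jordan chain for λ = -1 of length 2:
v_1 = (1, -1, -2, -1)ᵀ
v_2 = (1, 0, 0, 0)ᵀ

Let N = A − (-1)·I. We want v_2 with N^2 v_2 = 0 but N^1 v_2 ≠ 0; then v_{j-1} := N · v_j for j = 2, …, 2.

Pick v_2 = (1, 0, 0, 0)ᵀ.
Then v_1 = N · v_2 = (1, -1, -2, -1)ᵀ.

Sanity check: (A − (-1)·I) v_1 = (0, 0, 0, 0)ᵀ = 0. ✓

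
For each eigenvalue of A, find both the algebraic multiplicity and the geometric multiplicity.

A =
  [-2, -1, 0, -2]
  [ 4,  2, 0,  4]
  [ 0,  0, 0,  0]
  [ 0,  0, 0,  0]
λ = 0: alg = 4, geom = 3

Step 1 — factor the characteristic polynomial to read off the algebraic multiplicities:
  χ_A(x) = x^4

Step 2 — compute geometric multiplicities via the rank-nullity identity g(λ) = n − rank(A − λI):
  rank(A − (0)·I) = 1, so dim ker(A − (0)·I) = n − 1 = 3

Summary:
  λ = 0: algebraic multiplicity = 4, geometric multiplicity = 3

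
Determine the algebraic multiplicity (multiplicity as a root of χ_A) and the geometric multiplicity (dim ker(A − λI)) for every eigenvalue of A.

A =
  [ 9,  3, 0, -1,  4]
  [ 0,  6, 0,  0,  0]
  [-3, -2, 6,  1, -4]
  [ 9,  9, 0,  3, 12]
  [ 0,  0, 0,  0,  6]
λ = 6: alg = 5, geom = 3

Step 1 — factor the characteristic polynomial to read off the algebraic multiplicities:
  χ_A(x) = (x - 6)^5

Step 2 — compute geometric multiplicities via the rank-nullity identity g(λ) = n − rank(A − λI):
  rank(A − (6)·I) = 2, so dim ker(A − (6)·I) = n − 2 = 3

Summary:
  λ = 6: algebraic multiplicity = 5, geometric multiplicity = 3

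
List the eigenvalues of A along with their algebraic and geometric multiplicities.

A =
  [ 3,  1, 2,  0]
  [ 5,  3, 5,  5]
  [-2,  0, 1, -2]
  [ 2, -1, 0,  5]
λ = 3: alg = 4, geom = 2

Step 1 — factor the characteristic polynomial to read off the algebraic multiplicities:
  χ_A(x) = (x - 3)^4

Step 2 — compute geometric multiplicities via the rank-nullity identity g(λ) = n − rank(A − λI):
  rank(A − (3)·I) = 2, so dim ker(A − (3)·I) = n − 2 = 2

Summary:
  λ = 3: algebraic multiplicity = 4, geometric multiplicity = 2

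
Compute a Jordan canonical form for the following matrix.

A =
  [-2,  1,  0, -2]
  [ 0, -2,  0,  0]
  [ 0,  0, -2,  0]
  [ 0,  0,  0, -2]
J_2(-2) ⊕ J_1(-2) ⊕ J_1(-2)

The characteristic polynomial is
  det(x·I − A) = x^4 + 8*x^3 + 24*x^2 + 32*x + 16 = (x + 2)^4

Eigenvalues and multiplicities (the geometric multiplicity of λ is n − rank(A − λI), which equals the number of Jordan blocks for λ):
  λ = -2: algebraic multiplicity = 4, geometric multiplicity = 3

Determining the block sizes for each eigenvalue:
  λ = -2: 3 blocks summing to 4 forces exactly one block of size 2 and the rest size 1 → block sizes [2, 1, 1]

Assembling the blocks gives a Jordan form
J =
  [-2,  1,  0,  0]
  [ 0, -2,  0,  0]
  [ 0,  0, -2,  0]
  [ 0,  0,  0, -2]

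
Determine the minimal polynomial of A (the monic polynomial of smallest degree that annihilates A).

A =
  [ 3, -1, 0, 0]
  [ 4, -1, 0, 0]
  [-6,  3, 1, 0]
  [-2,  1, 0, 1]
x^2 - 2*x + 1

The characteristic polynomial is χ_A(x) = (x - 1)^4, so the eigenvalues are known. The minimal polynomial is
  m_A(x) = Π_λ (x − λ)^{k_λ}
where k_λ is the size of the *largest* Jordan block for λ (equivalently, the smallest k with (A − λI)^k v = 0 for every generalised eigenvector v of λ).

  λ = 1: largest Jordan block has size 2, contributing (x − 1)^2

So m_A(x) = (x - 1)^2 = x^2 - 2*x + 1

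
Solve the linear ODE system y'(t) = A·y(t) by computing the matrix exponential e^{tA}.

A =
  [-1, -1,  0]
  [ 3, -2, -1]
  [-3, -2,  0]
e^{tA} =
  [-3*t^2*exp(-t)/2 + exp(-t), t^2*exp(-t)/2 - t*exp(-t), t^2*exp(-t)/2]
  [3*t*exp(-t), -t*exp(-t) + exp(-t), -t*exp(-t)]
  [-9*t^2*exp(-t)/2 - 3*t*exp(-t), 3*t^2*exp(-t)/2 - 2*t*exp(-t), 3*t^2*exp(-t)/2 + t*exp(-t) + exp(-t)]

Strategy: write A = P · J · P⁻¹ where J is a Jordan canonical form, so e^{tA} = P · e^{tJ} · P⁻¹, and e^{tJ} can be computed block-by-block.

A has Jordan form
J =
  [-1,  1,  0]
  [ 0, -1,  1]
  [ 0,  0, -1]
(up to reordering of blocks).

Per-block formulas:
  For a 3×3 Jordan block J_3(-1): exp(t · J_3(-1)) = e^(-1t)·(I + t·N + (t^2/2)·N^2), where N is the 3×3 nilpotent shift.

After assembling e^{tJ} and conjugating by P, we get:

e^{tA} =
  [-3*t^2*exp(-t)/2 + exp(-t), t^2*exp(-t)/2 - t*exp(-t), t^2*exp(-t)/2]
  [3*t*exp(-t), -t*exp(-t) + exp(-t), -t*exp(-t)]
  [-9*t^2*exp(-t)/2 - 3*t*exp(-t), 3*t^2*exp(-t)/2 - 2*t*exp(-t), 3*t^2*exp(-t)/2 + t*exp(-t) + exp(-t)]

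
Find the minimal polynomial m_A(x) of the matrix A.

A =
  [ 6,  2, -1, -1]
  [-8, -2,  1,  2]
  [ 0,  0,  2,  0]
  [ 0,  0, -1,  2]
x^3 - 6*x^2 + 12*x - 8

The characteristic polynomial is χ_A(x) = (x - 2)^4, so the eigenvalues are known. The minimal polynomial is
  m_A(x) = Π_λ (x − λ)^{k_λ}
where k_λ is the size of the *largest* Jordan block for λ (equivalently, the smallest k with (A − λI)^k v = 0 for every generalised eigenvector v of λ).

  λ = 2: largest Jordan block has size 3, contributing (x − 2)^3

So m_A(x) = (x - 2)^3 = x^3 - 6*x^2 + 12*x - 8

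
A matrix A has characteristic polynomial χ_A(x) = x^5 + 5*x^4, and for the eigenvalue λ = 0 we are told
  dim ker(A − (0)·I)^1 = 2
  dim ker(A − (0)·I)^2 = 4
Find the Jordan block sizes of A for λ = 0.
Block sizes for λ = 0: [2, 2]

From the dimensions of kernels of powers, the number of Jordan blocks of size at least j is d_j − d_{j−1} where d_j = dim ker(N^j) (with d_0 = 0). Computing the differences gives [2, 2].
The number of blocks of size exactly k is (#blocks of size ≥ k) − (#blocks of size ≥ k + 1), so the partition is: 2 block(s) of size 2.
In nonincreasing order the block sizes are [2, 2].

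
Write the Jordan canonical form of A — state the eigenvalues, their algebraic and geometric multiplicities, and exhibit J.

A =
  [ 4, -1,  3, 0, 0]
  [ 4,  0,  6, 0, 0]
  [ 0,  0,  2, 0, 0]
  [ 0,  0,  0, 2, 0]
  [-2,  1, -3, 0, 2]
J_2(2) ⊕ J_1(2) ⊕ J_1(2) ⊕ J_1(2)

The characteristic polynomial is
  det(x·I − A) = x^5 - 10*x^4 + 40*x^3 - 80*x^2 + 80*x - 32 = (x - 2)^5

Eigenvalues and multiplicities (the geometric multiplicity of λ is n − rank(A − λI), which equals the number of Jordan blocks for λ):
  λ = 2: algebraic multiplicity = 5, geometric multiplicity = 4

Determining the block sizes for each eigenvalue:
  λ = 2: 4 blocks summing to 5 forces exactly one block of size 2 and the rest size 1 → block sizes [2, 1, 1, 1]

Assembling the blocks gives a Jordan form
J =
  [2, 1, 0, 0, 0]
  [0, 2, 0, 0, 0]
  [0, 0, 2, 0, 0]
  [0, 0, 0, 2, 0]
  [0, 0, 0, 0, 2]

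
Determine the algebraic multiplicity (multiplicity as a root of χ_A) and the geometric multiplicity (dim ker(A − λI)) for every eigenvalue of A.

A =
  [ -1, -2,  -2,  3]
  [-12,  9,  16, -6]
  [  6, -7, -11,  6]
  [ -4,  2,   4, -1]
λ = -1: alg = 4, geom = 2

Step 1 — factor the characteristic polynomial to read off the algebraic multiplicities:
  χ_A(x) = (x + 1)^4

Step 2 — compute geometric multiplicities via the rank-nullity identity g(λ) = n − rank(A − λI):
  rank(A − (-1)·I) = 2, so dim ker(A − (-1)·I) = n − 2 = 2

Summary:
  λ = -1: algebraic multiplicity = 4, geometric multiplicity = 2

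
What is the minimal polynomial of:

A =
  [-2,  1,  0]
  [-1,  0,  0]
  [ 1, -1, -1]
x^2 + 2*x + 1

The characteristic polynomial is χ_A(x) = (x + 1)^3, so the eigenvalues are known. The minimal polynomial is
  m_A(x) = Π_λ (x − λ)^{k_λ}
where k_λ is the size of the *largest* Jordan block for λ (equivalently, the smallest k with (A − λI)^k v = 0 for every generalised eigenvector v of λ).

  λ = -1: largest Jordan block has size 2, contributing (x + 1)^2

So m_A(x) = (x + 1)^2 = x^2 + 2*x + 1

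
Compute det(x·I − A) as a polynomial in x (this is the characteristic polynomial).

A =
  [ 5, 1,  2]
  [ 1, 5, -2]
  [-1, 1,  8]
x^3 - 18*x^2 + 108*x - 216

Expanding det(x·I − A) (e.g. by cofactor expansion or by noting that A is similar to its Jordan form J, which has the same characteristic polynomial as A) gives
  χ_A(x) = x^3 - 18*x^2 + 108*x - 216
which factors as (x - 6)^3. The eigenvalues (with algebraic multiplicities) are λ = 6 with multiplicity 3.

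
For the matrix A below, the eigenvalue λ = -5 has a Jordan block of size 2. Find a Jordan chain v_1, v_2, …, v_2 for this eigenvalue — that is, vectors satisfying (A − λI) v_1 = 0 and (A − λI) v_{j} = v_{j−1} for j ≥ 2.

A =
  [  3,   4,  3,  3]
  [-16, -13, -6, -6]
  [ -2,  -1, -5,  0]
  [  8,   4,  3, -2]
A Jordan chain for λ = -5 of length 2:
v_1 = (2, -4, -2, 2)ᵀ
v_2 = (1, 0, -2, 0)ᵀ

Let N = A − (-5)·I. We want v_2 with N^2 v_2 = 0 but N^1 v_2 ≠ 0; then v_{j-1} := N · v_j for j = 2, …, 2.

Pick v_2 = (1, 0, -2, 0)ᵀ.
Then v_1 = N · v_2 = (2, -4, -2, 2)ᵀ.

Sanity check: (A − (-5)·I) v_1 = (0, 0, 0, 0)ᵀ = 0. ✓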